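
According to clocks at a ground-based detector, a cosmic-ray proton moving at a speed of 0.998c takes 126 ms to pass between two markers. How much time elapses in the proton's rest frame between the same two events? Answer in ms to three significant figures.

γ = 1/√(1 − 0.998²) = 1/√0.003996 = 15.82
The interval measured at a ground-based detector is the dilated one; the clock in the proton's rest frame measures the proper time τ = Δt/γ = 126/15.82 ms.

τ = 7.96 ms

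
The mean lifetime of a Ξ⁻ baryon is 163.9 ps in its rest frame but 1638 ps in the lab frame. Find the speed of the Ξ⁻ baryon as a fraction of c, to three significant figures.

v = 0.995c

γ = Δt/τ₀ = 1638/163.9 = 9.994
β = √(1 − 1/γ²) = √(1 − 0.01001) = √0.9900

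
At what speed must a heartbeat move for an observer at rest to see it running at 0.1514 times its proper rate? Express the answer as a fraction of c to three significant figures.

β = 0.988

Rate ratio = 1/γ, so γ = 1/0.1514 = 6.605.
β = √(1 − 1/γ²) = √(1 − 0.1514²) = √0.9771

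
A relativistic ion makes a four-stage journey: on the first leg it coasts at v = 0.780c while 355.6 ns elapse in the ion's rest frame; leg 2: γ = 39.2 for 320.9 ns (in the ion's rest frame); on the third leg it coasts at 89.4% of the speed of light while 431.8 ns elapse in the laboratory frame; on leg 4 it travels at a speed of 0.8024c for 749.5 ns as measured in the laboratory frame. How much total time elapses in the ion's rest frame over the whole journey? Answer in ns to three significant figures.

τ = 1320 ns

Leg 1: 355.6 ns is already measured in the ion's rest frame.
Leg 2: 320.9 ns is already measured in the ion's rest frame.
Leg 3: β = 0.894; γ = 1/√(1 − 0.894²) = 1/√0.2008 = 2.232; τ_3 = 431.8/2.232 = 193.5 ns.
Leg 4: γ = 1/√(1 − 0.8024²) = 1/√0.3562 = 1.676; τ_4 = 749.5/1.676 = 447.3 ns.
Total: 355.6 + 320.9 + 193.5 + 447.3 ns.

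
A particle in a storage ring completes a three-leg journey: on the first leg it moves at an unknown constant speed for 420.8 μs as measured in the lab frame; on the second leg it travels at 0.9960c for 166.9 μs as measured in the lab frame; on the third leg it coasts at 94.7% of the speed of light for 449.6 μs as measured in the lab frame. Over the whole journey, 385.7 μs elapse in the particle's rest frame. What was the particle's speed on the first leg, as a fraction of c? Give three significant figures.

Leg 1: speed unknown; τ_1 = 420.8/γ_1.
Leg 2: γ = 1/√(1 − 0.9960²) = 1/√0.007984 = 11.19; τ_2 = 166.9/11.19 = 14.91 μs.
Leg 3: β = 0.947; γ = 1/√(1 − 0.947²) = 1/√0.1032 = 3.113; τ_3 = 449.6/3.113 = 144.4 μs.
Total proper time: τ_1 + 14.91 + 144.4 = 385.7, so τ_1 = 385.7 − 159.3 = 226.4 μs.
γ_1 = 420.8/226.4 = 1.859; β = √(1 − 1/γ²) = √0.7106.

β = 0.843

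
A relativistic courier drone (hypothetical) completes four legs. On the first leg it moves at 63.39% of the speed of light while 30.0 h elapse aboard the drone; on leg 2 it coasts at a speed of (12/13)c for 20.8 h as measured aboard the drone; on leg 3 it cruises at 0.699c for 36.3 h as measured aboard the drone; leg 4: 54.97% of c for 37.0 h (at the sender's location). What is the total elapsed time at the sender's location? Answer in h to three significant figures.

Δt = 181 h

Leg 1: β = 0.6339; γ = 1/√(1 − 0.6339²) = 1/√0.5982 = 1.293; Δt_1 = 1.293 × 30.0 = 38.79 h.
Leg 2: γ = 1/√(1 − (12/13)²) = 13/5 = 2.600; Δt_2 = 2.600 × 20.8 = 54.08 h.
Leg 3: γ = 1/√(1 − 0.699²) = 1/√0.5114 = 1.398; Δt_3 = 1.398 × 36.3 = 50.76 h.
Leg 4: 37.0 h is already measured at the sender's location.
Total: 38.79 + 54.08 + 50.76 + 37.00 h.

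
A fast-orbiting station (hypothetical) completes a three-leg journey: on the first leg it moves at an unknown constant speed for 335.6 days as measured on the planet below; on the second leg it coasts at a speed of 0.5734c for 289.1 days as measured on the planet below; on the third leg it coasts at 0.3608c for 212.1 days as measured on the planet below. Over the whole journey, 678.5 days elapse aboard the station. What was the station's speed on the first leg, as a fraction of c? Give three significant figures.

Leg 1: speed unknown; τ_1 = 335.6/γ_1.
Leg 2: γ = 1/√(1 − 0.5734²) = 1/√0.6712 = 1.221; τ_2 = 289.1/1.221 = 236.9 days.
Leg 3: γ = 1/√(1 − 0.3608²) = 1/√0.8698 = 1.072; τ_3 = 212.1/1.072 = 197.8 days.
Total proper time: τ_1 + 236.9 + 197.8 = 678.5, so τ_1 = 678.5 − 434.7 = 243.8 days.
γ_1 = 335.6/243.8 = 1.376; β = √(1 − 1/γ²) = √0.4721.

β = 0.687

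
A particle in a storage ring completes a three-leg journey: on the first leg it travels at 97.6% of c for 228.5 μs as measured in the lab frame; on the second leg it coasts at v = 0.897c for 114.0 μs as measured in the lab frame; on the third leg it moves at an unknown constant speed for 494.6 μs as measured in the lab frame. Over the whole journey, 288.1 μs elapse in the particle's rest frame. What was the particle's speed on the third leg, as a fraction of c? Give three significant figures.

β = 0.925

Leg 1: β = 0.976; γ = 1/√(1 − 0.976²) = 1/√0.04742 = 4.592; τ_1 = 228.5/4.592 = 49.76 μs.
Leg 2: γ = 1/√(1 − 0.897²) = 1/√0.1954 = 2.262; τ_2 = 114.0/2.262 = 50.39 μs.
Leg 3: speed unknown; τ_3 = 494.6/γ_3.
Total proper time: 49.76 + 50.39 + τ_3 = 288.1, so τ_3 = 288.1 − 100.2 = 187.9 μs.
γ_3 = 494.6/187.9 = 2.632; β = √(1 − 1/γ²) = √0.8556.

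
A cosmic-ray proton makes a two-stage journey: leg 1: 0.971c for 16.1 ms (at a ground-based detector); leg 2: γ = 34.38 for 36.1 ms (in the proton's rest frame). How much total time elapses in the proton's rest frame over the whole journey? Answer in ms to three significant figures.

Leg 1: γ = 1/√(1 − 0.971²) = 1/√0.05716 = 4.183; τ_1 = 16.1/4.183 = 3.849 ms.
Leg 2: 36.1 ms is already measured in the proton's rest frame.
Total: 3.849 + 36.10 ms.

τ = 39.9 ms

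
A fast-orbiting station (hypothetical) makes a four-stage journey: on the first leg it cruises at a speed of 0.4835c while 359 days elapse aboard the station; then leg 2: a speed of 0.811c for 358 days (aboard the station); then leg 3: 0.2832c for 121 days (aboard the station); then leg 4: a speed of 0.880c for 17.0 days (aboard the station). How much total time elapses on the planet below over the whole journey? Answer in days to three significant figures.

Δt = 1180 days

Leg 1: γ = 1/√(1 − 0.4835²) = 1/√0.7662 = 1.142; Δt_1 = 1.142 × 359 = 410.1 days.
Leg 2: γ = 1/√(1 − 0.811²) = 1/√0.3423 = 1.709; Δt_2 = 1.709 × 358 = 611.9 days.
Leg 3: γ = 1/√(1 − 0.2832²) = 1/√0.9198 = 1.043; Δt_3 = 1.043 × 121 = 126.2 days.
Leg 4: γ = 1/√(1 − 0.880²) = 1/√0.2256 = 2.105; Δt_4 = 2.105 × 17.0 = 35.79 days.
Total: 410.1 + 611.9 + 126.2 + 35.79 days.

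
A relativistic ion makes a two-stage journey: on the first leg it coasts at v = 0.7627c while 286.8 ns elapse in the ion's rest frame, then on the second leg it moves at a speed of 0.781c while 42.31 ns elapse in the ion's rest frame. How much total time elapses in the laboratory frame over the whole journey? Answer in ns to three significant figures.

Δt = 511 ns

Leg 1: γ = 1/√(1 − 0.7627²) = 1/√0.4183 = 1.546; Δt_1 = 1.546 × 286.8 = 443.4 ns.
Leg 2: γ = 1/√(1 − 0.781²) = 1/√0.3900 = 1.601; Δt_2 = 1.601 × 42.31 = 67.75 ns.
Total: 443.4 + 67.75 ns.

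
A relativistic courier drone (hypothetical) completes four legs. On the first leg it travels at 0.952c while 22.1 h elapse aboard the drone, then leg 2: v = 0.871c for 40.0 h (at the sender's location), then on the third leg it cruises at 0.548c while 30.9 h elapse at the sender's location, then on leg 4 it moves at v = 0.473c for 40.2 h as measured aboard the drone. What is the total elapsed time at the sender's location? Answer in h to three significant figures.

Leg 1: γ = 1/√(1 − 0.952²) = 1/√0.09370 = 3.267; Δt_1 = 3.267 × 22.1 = 72.20 h.
Leg 2: 40.0 h is already measured at the sender's location.
Leg 3: 30.9 h is already measured at the sender's location.
Leg 4: γ = 1/√(1 − 0.473²) = 1/√0.7763 = 1.135; Δt_4 = 1.135 × 40.2 = 45.63 h.
Total: 72.20 + 40.00 + 30.90 + 45.63 h.

Δt = 189 h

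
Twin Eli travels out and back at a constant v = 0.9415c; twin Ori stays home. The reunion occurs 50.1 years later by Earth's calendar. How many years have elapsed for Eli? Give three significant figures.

γ = 1/√(1 − 0.9415²) = 1/√0.1136 = 2.967
Eli's clock measures proper time along the trip: τ = Δt/γ = 50.1/2.967 years.

τ = 16.9 years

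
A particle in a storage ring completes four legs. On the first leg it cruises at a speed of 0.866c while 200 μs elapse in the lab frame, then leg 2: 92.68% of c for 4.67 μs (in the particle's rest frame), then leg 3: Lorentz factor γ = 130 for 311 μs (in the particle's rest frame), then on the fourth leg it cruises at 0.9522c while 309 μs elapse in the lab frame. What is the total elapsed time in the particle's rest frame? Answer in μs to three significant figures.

Leg 1: γ = 1/√(1 − 0.866²) = 1/√0.2500 = 2.000; τ_1 = 200/2.000 = 100.0 μs.
Leg 2: 4.67 μs is already measured in the particle's rest frame.
Leg 3: 311 μs is already measured in the particle's rest frame.
Leg 4: γ = 1/√(1 − 0.9522²) = 1/√0.09332 = 3.274; τ_4 = 309/3.274 = 94.39 μs.
Total: 100.0 + 4.670 + 311.0 + 94.39 μs.

τ = 510 μs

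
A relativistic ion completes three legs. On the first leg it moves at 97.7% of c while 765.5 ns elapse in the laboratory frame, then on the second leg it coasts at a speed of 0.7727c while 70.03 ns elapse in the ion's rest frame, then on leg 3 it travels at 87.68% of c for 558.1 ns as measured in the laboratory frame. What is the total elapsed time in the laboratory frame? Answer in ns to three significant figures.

Leg 1: 765.5 ns is already measured in the laboratory frame.
Leg 2: γ = 1/√(1 − 0.7727²) = 1/√0.4029 = 1.575; Δt_2 = 1.575 × 70.03 = 110.3 ns.
Leg 3: 558.1 ns is already measured in the laboratory frame.
Total: 765.5 + 110.3 + 558.1 ns.

Δt = 1430 ns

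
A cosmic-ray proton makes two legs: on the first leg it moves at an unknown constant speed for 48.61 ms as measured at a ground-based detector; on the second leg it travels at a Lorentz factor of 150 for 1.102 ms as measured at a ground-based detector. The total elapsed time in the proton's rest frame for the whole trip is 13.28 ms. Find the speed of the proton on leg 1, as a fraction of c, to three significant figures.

β = 0.962

Leg 1: speed unknown; τ_1 = 48.61/γ_1.
Leg 2: γ = 150; τ_2 = 1.102/150.0 = 0.007347 ms.
Total proper time: τ_1 + 0.007347 = 13.28, so τ_1 = 13.28 − 0.007347 = 13.27 ms.
γ_1 = 48.61/13.27 = 3.662; β = √(1 − 1/γ²) = √0.9254.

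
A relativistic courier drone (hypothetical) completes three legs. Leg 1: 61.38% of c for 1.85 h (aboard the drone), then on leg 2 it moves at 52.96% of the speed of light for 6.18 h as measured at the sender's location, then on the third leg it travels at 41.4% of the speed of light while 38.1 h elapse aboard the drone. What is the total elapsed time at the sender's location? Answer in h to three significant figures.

Δt = 50.4 h

Leg 1: β = 0.6138; γ = 1/√(1 − 0.6138²) = 1/√0.6232 = 1.267; Δt_1 = 1.267 × 1.85 = 2.343 h.
Leg 2: 6.18 h is already measured at the sender's location.
Leg 3: β = 0.414; γ = 1/√(1 − 0.414²) = 1/√0.8286 = 1.099; Δt_3 = 1.099 × 38.1 = 41.86 h.
Total: 2.343 + 6.180 + 41.86 h.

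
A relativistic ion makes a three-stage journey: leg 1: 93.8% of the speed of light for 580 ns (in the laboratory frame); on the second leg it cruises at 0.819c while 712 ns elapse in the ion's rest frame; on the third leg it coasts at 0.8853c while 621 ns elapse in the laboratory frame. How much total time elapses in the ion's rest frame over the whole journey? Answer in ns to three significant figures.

τ = 1200 ns

Leg 1: β = 0.938; γ = 1/√(1 − 0.938²) = 1/√0.1202 = 2.885; τ_1 = 580/2.885 = 201.0 ns.
Leg 2: 712 ns is already measured in the ion's rest frame.
Leg 3: γ = 1/√(1 − 0.8853²) = 1/√0.2162 = 2.150; τ_3 = 621/2.150 = 288.8 ns.
Total: 201.0 + 712.0 + 288.8 ns.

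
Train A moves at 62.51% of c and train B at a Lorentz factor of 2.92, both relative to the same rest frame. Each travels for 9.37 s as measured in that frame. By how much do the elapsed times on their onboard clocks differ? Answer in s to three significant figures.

|τ_A − τ_B| = 4.10 s

A: β = 0.6251; γ = 1/√(1 − 0.6251²) = 1/√0.6092 = 1.281; τ_A = 9.37/1.281 = 7.314 s.
B: γ = 2.92; τ_B = 9.37/2.920 = 3.209 s.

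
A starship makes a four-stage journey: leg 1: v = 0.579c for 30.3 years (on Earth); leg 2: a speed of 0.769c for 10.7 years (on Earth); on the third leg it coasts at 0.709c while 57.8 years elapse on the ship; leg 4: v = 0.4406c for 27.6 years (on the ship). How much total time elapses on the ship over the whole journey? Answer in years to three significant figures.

Leg 1: γ = 1/√(1 − 0.579²) = 1/√0.6648 = 1.227; τ_1 = 30.3/1.227 = 24.70 years.
Leg 2: γ = 1/√(1 − 0.769²) = 1/√0.4086 = 1.564; τ_2 = 10.7/1.564 = 6.840 years.
Leg 3: 57.8 years is already measured on the ship.
Leg 4: 27.6 years is already measured on the ship.
Total: 24.70 + 6.840 + 57.80 + 27.60 years.

τ = 117 years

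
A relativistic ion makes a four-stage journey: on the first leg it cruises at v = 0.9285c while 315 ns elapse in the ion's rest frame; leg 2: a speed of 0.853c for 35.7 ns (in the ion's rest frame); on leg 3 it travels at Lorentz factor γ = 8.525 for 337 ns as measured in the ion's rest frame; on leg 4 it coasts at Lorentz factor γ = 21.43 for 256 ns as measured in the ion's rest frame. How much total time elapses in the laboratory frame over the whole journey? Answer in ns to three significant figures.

Leg 1: γ = 1/√(1 − 0.9285²) = 1/√0.1379 = 2.693; Δt_1 = 2.693 × 315 = 848.3 ns.
Leg 2: γ = 1/√(1 − 0.853²) = 1/√0.2724 = 1.916; Δt_2 = 1.916 × 35.7 = 68.40 ns.
Leg 3: γ = 8.525; Δt_3 = 8.525 × 337 = 2873 ns.
Leg 4: γ = 21.43; Δt_4 = 21.43 × 256 = 5486 ns.
Total: 848.3 + 68.40 + 2873 + 5486 ns.

Δt = 9280 ns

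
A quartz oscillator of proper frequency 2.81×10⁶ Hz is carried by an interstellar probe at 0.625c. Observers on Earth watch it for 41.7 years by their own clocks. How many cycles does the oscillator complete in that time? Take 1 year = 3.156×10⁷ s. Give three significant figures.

N = 2.89×10¹⁵

γ = 1/√(1 − 0.625²) = 1/√0.6094 = 1.281
During 41.7 years of lab time, the oscillator's proper time advances by τ = Δt/γ = 41.7/1.281 = 32.55 years = 1.027×10⁹ s.
N = f × τ = 2.81×10⁶ × 1.027×10⁹ = 2.887×10¹⁵.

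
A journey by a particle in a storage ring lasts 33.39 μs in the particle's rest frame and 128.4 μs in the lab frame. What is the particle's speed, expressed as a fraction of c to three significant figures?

β = 0.966

The proper time is measured in the particle's rest frame (both events occur at the particle's location); Δt is measured in the lab frame. γ = Δt/τ = 128.4/33.39 = 3.845.
β = √(1 − 1/γ²) = √(1 − 0.06762) = √0.9324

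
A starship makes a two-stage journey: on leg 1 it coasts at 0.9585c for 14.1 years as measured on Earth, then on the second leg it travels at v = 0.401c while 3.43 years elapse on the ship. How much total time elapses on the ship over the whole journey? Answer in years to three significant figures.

τ = 7.45 years

Leg 1: γ = 1/√(1 − 0.9585²) = 1/√0.08128 = 3.508; τ_1 = 14.1/3.508 = 4.020 years.
Leg 2: 3.43 years is already measured on the ship.
Total: 4.020 + 3.430 years.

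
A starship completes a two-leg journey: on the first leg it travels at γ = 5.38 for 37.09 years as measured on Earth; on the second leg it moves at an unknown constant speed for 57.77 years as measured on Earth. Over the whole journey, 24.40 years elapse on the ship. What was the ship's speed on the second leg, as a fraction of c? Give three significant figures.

Leg 1: γ = 5.38; τ_1 = 37.09/5.380 = 6.894 years.
Leg 2: speed unknown; τ_2 = 57.77/γ_2.
Total proper time: 6.894 + τ_2 = 24.40, so τ_2 = 24.40 − 6.894 = 17.51 years.
γ_2 = 57.77/17.51 = 3.300; β = √(1 − 1/γ²) = √0.9082.

β = 0.953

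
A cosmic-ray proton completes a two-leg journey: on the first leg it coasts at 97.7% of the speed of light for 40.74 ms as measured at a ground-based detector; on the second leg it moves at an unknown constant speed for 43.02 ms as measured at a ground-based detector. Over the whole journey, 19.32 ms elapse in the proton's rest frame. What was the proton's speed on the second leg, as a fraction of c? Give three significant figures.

β = 0.969

Leg 1: β = 0.977; γ = 1/√(1 − 0.977²) = 1/√0.04547 = 4.690; τ_1 = 40.74/4.690 = 8.687 ms.
Leg 2: speed unknown; τ_2 = 43.02/γ_2.
Total proper time: 8.687 + τ_2 = 19.32, so τ_2 = 19.32 − 8.687 = 10.63 ms.
γ_2 = 43.02/10.63 = 4.046; β = √(1 − 1/γ²) = √0.9389.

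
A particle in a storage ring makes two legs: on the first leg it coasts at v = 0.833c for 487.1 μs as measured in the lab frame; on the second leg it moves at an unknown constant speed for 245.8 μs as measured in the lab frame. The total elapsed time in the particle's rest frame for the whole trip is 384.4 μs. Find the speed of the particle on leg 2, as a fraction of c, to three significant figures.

Leg 1: γ = 1/√(1 − 0.833²) = 1/√0.3061 = 1.807; τ_1 = 487.1/1.807 = 269.5 μs.
Leg 2: speed unknown; τ_2 = 245.8/γ_2.
Total proper time: 269.5 + τ_2 = 384.4, so τ_2 = 384.4 − 269.5 = 114.9 μs.
γ_2 = 245.8/114.9 = 2.139; β = √(1 − 1/γ²) = √0.7815.

β = 0.884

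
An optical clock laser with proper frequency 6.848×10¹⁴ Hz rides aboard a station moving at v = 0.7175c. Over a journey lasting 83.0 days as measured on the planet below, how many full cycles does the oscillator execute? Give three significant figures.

γ = 1/√(1 − 0.7175²) = 1/√0.4852 = 1.436
The oscillator's own cycle count is N = f × τ where τ is the proper time aboard the station. τ = Δt/γ = 83.0/1.436 = 57.81 days = 4.995×10⁶ s.
N = 6.848×10¹⁴ × 4.995×10⁶ = 3.421×10²¹.

N = 3.42×10²¹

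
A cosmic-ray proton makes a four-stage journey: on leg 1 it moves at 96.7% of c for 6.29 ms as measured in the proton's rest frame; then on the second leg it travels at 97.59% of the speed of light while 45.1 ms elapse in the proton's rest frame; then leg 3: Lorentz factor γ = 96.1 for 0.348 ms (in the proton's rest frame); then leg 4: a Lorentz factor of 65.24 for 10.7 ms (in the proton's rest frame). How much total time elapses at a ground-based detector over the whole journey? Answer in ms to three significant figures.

Leg 1: β = 0.967; γ = 1/√(1 − 0.967²) = 1/√0.06491 = 3.925; Δt_1 = 3.925 × 6.29 = 24.69 ms.
Leg 2: β = 0.9759; γ = 1/√(1 − 0.9759²) = 1/√0.04762 = 4.583; Δt_2 = 4.583 × 45.1 = 206.7 ms.
Leg 3: γ = 96.1; Δt_3 = 96.10 × 0.348 = 33.44 ms.
Leg 4: γ = 65.24; Δt_4 = 65.24 × 10.7 = 698.1 ms.
Total: 24.69 + 206.7 + 33.44 + 698.1 ms.

Δt = 963 ms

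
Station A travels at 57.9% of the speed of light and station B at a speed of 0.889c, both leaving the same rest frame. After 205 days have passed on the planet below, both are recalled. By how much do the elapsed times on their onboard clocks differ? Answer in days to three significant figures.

A: β = 0.579; γ = 1/√(1 − 0.579²) = 1/√0.6648 = 1.227; τ_A = 205/1.227 = 167.1 days.
B: γ = 1/√(1 − 0.889²) = 1/√0.2097 = 2.184; τ_B = 205/2.184 = 93.87 days.

|τ_A − τ_B| = 73.3 days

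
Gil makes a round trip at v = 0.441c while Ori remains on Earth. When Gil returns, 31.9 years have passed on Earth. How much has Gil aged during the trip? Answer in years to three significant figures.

τ = 28.6 years

γ = 1/√(1 − 0.441²) = 1/√0.8055 = 1.114
Gil's clock measures proper time along the trip: τ = Δt/γ = 31.9/1.114 years.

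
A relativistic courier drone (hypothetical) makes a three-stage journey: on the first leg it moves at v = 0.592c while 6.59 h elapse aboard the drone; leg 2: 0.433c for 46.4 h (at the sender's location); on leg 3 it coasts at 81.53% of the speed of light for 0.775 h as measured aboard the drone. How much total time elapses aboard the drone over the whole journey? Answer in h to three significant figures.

τ = 49.2 h

Leg 1: 6.59 h is already measured aboard the drone.
Leg 2: γ = 1/√(1 − 0.433²) = 1/√0.8125 = 1.109; τ_2 = 46.4/1.109 = 41.82 h.
Leg 3: 0.775 h is already measured aboard the drone.
Total: 6.590 + 41.82 + 0.7750 h.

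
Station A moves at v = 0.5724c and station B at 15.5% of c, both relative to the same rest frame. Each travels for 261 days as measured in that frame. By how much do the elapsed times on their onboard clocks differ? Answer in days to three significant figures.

|τ_A − τ_B| = 43.8 days

A: γ = 1/√(1 − 0.5724²) = 1/√0.6724 = 1.220; τ_A = 261/1.220 = 214.0 days.
B: β = 0.155; γ = 1/√(1 − 0.155²) = 1/√0.9760 = 1.012; τ_B = 261/1.012 = 257.8 days.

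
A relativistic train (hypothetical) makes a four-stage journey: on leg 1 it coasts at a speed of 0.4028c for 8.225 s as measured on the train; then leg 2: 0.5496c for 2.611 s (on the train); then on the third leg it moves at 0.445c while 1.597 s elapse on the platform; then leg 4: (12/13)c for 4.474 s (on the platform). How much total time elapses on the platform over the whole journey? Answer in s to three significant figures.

Leg 1: γ = 1/√(1 − 0.4028²) = 1/√0.8378 = 1.093; Δt_1 = 1.093 × 8.225 = 8.986 s.
Leg 2: γ = 1/√(1 − 0.5496²) = 1/√0.6979 = 1.197; Δt_2 = 1.197 × 2.611 = 3.125 s.
Leg 3: 1.597 s is already measured on the platform.
Leg 4: 4.474 s is already measured on the platform.
Total: 8.986 + 3.125 + 1.597 + 4.474 s.

Δt = 18.2 s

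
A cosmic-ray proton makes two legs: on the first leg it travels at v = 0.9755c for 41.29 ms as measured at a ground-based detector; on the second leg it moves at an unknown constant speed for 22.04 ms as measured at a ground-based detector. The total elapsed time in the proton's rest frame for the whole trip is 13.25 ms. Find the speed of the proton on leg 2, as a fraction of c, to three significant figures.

Leg 1: γ = 1/√(1 − 0.9755²) = 1/√0.04840 = 4.545; τ_1 = 41.29/4.545 = 9.084 ms.
Leg 2: speed unknown; τ_2 = 22.04/γ_2.
Total proper time: 9.084 + τ_2 = 13.25, so τ_2 = 13.25 − 9.084 = 4.166 ms.
γ_2 = 22.04/4.166 = 5.290; β = √(1 − 1/γ²) = √0.9643.

β = 0.982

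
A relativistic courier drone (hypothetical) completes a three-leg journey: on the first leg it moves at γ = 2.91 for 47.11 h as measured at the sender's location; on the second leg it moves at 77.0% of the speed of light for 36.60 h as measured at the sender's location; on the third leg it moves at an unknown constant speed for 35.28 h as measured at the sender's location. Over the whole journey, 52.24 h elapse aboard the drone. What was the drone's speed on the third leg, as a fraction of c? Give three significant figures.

β = 0.933

Leg 1: γ = 2.91; τ_1 = 47.11/2.910 = 16.19 h.
Leg 2: β = 0.770; γ = 1/√(1 − 0.770²) = 1/√0.4071 = 1.567; τ_2 = 36.60/1.567 = 23.35 h.
Leg 3: speed unknown; τ_3 = 35.28/γ_3.
Total proper time: 16.19 + 23.35 + τ_3 = 52.24, so τ_3 = 52.24 − 39.54 = 12.70 h.
γ_3 = 35.28/12.70 = 2.778; β = √(1 − 1/γ²) = √0.8704.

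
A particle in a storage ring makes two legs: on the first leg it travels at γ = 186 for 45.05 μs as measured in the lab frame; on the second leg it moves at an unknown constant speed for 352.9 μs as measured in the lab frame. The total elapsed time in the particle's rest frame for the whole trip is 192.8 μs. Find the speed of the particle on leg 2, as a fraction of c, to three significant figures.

Leg 1: γ = 186; τ_1 = 45.05/186.0 = 0.2422 μs.
Leg 2: speed unknown; τ_2 = 352.9/γ_2.
Total proper time: 0.2422 + τ_2 = 192.8, so τ_2 = 192.8 − 0.2422 = 192.6 μs.
γ_2 = 352.9/192.6 = 1.833; β = √(1 − 1/γ²) = √0.7023.

β = 0.838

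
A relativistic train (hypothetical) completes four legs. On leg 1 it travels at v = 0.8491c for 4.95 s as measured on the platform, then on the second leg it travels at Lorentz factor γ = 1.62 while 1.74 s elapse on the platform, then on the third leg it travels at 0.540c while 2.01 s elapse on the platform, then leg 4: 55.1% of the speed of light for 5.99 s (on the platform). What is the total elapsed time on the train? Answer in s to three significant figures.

τ = 10.4 s

Leg 1: γ = 1/√(1 − 0.8491²) = 1/√0.2790 = 1.893; τ_1 = 4.95/1.893 = 2.615 s.
Leg 2: γ = 1.62; τ_2 = 1.74/1.620 = 1.074 s.
Leg 3: γ = 1/√(1 − 0.540²) = 1/√0.7084 = 1.188; τ_3 = 2.01/1.188 = 1.692 s.
Leg 4: β = 0.551; γ = 1/√(1 − 0.551²) = 1/√0.6964 = 1.198; τ_4 = 5.99/1.198 = 4.999 s.
Total: 2.615 + 1.074 + 1.692 + 4.999 s.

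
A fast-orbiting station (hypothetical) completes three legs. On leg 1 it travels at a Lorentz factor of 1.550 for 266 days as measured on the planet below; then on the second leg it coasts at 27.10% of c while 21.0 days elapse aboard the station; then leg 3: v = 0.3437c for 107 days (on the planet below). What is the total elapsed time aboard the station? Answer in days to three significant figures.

Leg 1: γ = 1.550; τ_1 = 266/1.550 = 171.6 days.
Leg 2: 21.0 days is already measured aboard the station.
Leg 3: γ = 1/√(1 − 0.3437²) = 1/√0.8819 = 1.065; τ_3 = 107/1.065 = 100.5 days.
Total: 171.6 + 21.00 + 100.5 days.

τ = 293 days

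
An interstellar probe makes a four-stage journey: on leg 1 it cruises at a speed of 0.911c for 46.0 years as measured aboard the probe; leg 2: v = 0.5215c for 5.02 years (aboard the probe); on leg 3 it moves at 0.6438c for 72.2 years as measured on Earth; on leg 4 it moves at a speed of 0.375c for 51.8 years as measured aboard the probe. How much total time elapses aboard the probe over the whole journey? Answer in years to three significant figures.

Leg 1: 46.0 years is already measured aboard the probe.
Leg 2: 5.02 years is already measured aboard the probe.
Leg 3: γ = 1/√(1 − 0.6438²) = 1/√0.5855 = 1.307; τ_3 = 72.2/1.307 = 55.25 years.
Leg 4: 51.8 years is already measured aboard the probe.
Total: 46.00 + 5.020 + 55.25 + 51.80 years.

τ = 158 years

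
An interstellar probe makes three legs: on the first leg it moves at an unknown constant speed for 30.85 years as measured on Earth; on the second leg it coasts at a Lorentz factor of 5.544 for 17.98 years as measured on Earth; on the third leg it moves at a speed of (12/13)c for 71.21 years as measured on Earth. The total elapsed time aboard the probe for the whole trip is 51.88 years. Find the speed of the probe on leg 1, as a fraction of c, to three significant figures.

Leg 1: speed unknown; τ_1 = 30.85/γ_1.
Leg 2: γ = 5.544; τ_2 = 17.98/5.544 = 3.243 years.
Leg 3: γ = 1/√(1 − (12/13)²) = 13/5 = 2.600; τ_3 = 71.21/2.600 = 27.39 years.
Total proper time: τ_1 + 3.243 + 27.39 = 51.88, so τ_1 = 51.88 − 30.63 = 21.25 years.
γ_1 = 30.85/21.25 = 1.452; β = √(1 − 1/γ²) = √0.5256.

β = 0.725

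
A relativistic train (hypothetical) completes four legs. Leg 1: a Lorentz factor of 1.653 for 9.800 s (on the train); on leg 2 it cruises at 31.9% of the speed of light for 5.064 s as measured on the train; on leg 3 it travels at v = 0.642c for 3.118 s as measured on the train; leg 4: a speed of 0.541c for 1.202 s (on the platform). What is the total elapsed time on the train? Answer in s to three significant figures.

Leg 1: 9.800 s is already measured on the train.
Leg 2: 5.064 s is already measured on the train.
Leg 3: 3.118 s is already measured on the train.
Leg 4: γ = 1/√(1 − 0.541²) = 1/√0.7073 = 1.189; τ_4 = 1.202/1.189 = 1.011 s.
Total: 9.800 + 5.064 + 3.118 + 1.011 s.

τ = 19.0 s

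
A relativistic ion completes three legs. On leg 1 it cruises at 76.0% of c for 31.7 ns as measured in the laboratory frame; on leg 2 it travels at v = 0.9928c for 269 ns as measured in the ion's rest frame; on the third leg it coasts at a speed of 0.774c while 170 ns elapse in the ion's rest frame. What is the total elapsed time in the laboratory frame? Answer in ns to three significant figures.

Δt = 2550 ns

Leg 1: 31.7 ns is already measured in the laboratory frame.
Leg 2: γ = 1/√(1 − 0.9928²) = 1/√0.01435 = 8.348; Δt_2 = 8.348 × 269 = 2246 ns.
Leg 3: γ = 1/√(1 − 0.774²) = 1/√0.4009 = 1.579; Δt_3 = 1.579 × 170 = 268.5 ns.
Total: 31.70 + 2246 + 268.5 ns.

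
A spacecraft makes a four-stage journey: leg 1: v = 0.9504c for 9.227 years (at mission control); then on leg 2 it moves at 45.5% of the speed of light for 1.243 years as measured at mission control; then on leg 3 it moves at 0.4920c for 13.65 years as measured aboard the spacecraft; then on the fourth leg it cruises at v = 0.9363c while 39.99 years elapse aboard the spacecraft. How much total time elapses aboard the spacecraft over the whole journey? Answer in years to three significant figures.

Leg 1: γ = 1/√(1 − 0.9504²) = 1/√0.09674 = 3.215; τ_1 = 9.227/3.215 = 2.870 years.
Leg 2: β = 0.455; γ = 1/√(1 − 0.455²) = 1/√0.7930 = 1.123; τ_2 = 1.243/1.123 = 1.107 years.
Leg 3: 13.65 years is already measured aboard the spacecraft.
Leg 4: 39.99 years is already measured aboard the spacecraft.
Total: 2.870 + 1.107 + 13.65 + 39.99 years.

τ = 57.6 years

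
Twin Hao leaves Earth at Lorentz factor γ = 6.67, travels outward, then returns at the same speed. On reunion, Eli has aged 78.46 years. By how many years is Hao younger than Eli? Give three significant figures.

Δt − τ = 66.7 years

γ = 6.67
Hao's elapsed proper time: τ = 78.46/6.670 = 11.76 years.
Age gap = Δt − τ = 78.46 − 11.76 years.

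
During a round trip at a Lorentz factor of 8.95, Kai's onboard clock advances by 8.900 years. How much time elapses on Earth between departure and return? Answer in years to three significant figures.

Δt = 79.7 years

γ = 8.95
Earth-frame duration is the dilated interval: Δt = γτ = 8.950 × 8.900 years.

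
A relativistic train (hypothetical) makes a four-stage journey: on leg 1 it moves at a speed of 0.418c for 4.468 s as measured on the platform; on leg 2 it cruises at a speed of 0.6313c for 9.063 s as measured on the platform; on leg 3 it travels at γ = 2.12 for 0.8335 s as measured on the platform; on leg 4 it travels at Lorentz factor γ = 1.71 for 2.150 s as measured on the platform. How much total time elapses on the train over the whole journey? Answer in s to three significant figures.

Leg 1: γ = 1/√(1 − 0.418²) = 1/√0.8253 = 1.101; τ_1 = 4.468/1.101 = 4.059 s.
Leg 2: γ = 1/√(1 − 0.6313²) = 1/√0.6015 = 1.289; τ_2 = 9.063/1.289 = 7.029 s.
Leg 3: γ = 2.12; τ_3 = 0.8335/2.120 = 0.3932 s.
Leg 4: γ = 1.71; τ_4 = 2.150/1.710 = 1.257 s.
Total: 4.059 + 7.029 + 0.3932 + 1.257 s.

τ = 12.7 s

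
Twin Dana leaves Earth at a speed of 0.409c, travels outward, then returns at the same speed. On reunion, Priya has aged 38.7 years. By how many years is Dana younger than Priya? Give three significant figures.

Δt − τ = 3.38 years

γ = 1/√(1 − 0.409²) = 1/√0.8327 = 1.096
Dana's elapsed proper time: τ = 38.7/1.096 = 35.32 years.
Age gap = Δt − τ = 38.7 − 35.32 years.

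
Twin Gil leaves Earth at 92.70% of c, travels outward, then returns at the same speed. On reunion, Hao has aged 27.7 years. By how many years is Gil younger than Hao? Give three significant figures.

β = 0.9270; γ = 1/√(1 − 0.9270²) = 1/√0.1407 = 2.666
Gil's elapsed proper time: τ = 27.7/2.666 = 10.39 years.
Age gap = Δt − τ = 27.7 − 10.39 years.

Δt − τ = 17.3 years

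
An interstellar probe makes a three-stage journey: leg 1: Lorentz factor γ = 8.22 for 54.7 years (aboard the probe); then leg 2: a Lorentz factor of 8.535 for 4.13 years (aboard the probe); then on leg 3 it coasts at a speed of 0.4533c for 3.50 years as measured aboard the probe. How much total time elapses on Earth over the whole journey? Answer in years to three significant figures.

Leg 1: γ = 8.22; Δt_1 = 8.220 × 54.7 = 449.6 years.
Leg 2: γ = 8.535; Δt_2 = 8.535 × 4.13 = 35.25 years.
Leg 3: γ = 1/√(1 − 0.4533²) = 1/√0.7945 = 1.122; Δt_3 = 1.122 × 3.50 = 3.927 years.
Total: 449.6 + 35.25 + 3.927 years.

Δt = 489 years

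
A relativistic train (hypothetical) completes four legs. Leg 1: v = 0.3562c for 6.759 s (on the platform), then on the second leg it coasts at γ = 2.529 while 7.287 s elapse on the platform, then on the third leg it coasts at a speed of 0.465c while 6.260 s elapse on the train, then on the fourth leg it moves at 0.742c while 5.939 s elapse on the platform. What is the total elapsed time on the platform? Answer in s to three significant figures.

Leg 1: 6.759 s is already measured on the platform.
Leg 2: 7.287 s is already measured on the platform.
Leg 3: γ = 1/√(1 − 0.465²) = 1/√0.7838 = 1.130; Δt_3 = 1.130 × 6.260 = 7.071 s.
Leg 4: 5.939 s is already measured on the platform.
Total: 6.759 + 7.287 + 7.071 + 5.939 s.

Δt = 27.1 s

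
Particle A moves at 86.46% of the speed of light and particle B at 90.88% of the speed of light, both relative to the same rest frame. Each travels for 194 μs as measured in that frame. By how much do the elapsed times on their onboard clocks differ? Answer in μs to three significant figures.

|τ_A − τ_B| = 16.5 μs

A: β = 0.8646; γ = 1/√(1 − 0.8646²) = 1/√0.2525 = 1.990; τ_A = 194/1.990 = 97.48 μs.
B: β = 0.9088; γ = 1/√(1 − 0.9088²) = 1/√0.1741 = 2.397; τ_B = 194/2.397 = 80.94 μs.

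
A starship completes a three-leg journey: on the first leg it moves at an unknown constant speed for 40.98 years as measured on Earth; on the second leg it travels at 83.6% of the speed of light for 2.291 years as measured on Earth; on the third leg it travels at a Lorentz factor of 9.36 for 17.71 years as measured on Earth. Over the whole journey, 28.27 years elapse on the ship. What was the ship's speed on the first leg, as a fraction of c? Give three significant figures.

β = 0.790

Leg 1: speed unknown; τ_1 = 40.98/γ_1.
Leg 2: β = 0.836; γ = 1/√(1 − 0.836²) = 1/√0.3011 = 1.822; τ_2 = 2.291/1.822 = 1.257 years.
Leg 3: γ = 9.36; τ_3 = 17.71/9.360 = 1.892 years.
Total proper time: τ_1 + 1.257 + 1.892 = 28.27, so τ_1 = 28.27 − 3.149 = 25.12 years.
γ_1 = 40.98/25.12 = 1.631; β = √(1 − 1/γ²) = √0.6242.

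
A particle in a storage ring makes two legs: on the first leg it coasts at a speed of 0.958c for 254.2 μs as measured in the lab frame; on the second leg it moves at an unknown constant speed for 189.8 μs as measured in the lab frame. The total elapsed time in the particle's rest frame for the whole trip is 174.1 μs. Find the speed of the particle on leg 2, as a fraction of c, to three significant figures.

Leg 1: γ = 1/√(1 − 0.958²) = 1/√0.08224 = 3.487; τ_1 = 254.2/3.487 = 72.90 μs.
Leg 2: speed unknown; τ_2 = 189.8/γ_2.
Total proper time: 72.90 + τ_2 = 174.1, so τ_2 = 174.1 − 72.90 = 101.2 μs.
γ_2 = 189.8/101.2 = 1.875; β = √(1 − 1/γ²) = √0.7157.

β = 0.846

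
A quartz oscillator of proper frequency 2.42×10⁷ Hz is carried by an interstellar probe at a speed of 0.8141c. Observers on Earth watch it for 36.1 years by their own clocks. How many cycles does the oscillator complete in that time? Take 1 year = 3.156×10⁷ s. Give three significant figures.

N = 1.60×10¹⁶

γ = 1/√(1 − 0.8141²) = 1/√0.3372 = 1.722
During 36.1 years of lab time, the oscillator's proper time advances by τ = Δt/γ = 36.1/1.722 = 20.96 years = 6.616×10⁸ s.
N = f × τ = 2.42×10⁷ × 6.616×10⁸ = 1.601×10¹⁶.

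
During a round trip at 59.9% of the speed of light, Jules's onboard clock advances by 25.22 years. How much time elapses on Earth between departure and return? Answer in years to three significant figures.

Δt = 31.5 years

β = 0.599; γ = 1/√(1 − 0.599²) = 1/√0.6412 = 1.249
Earth-frame duration is the dilated interval: Δt = γτ = 1.249 × 25.22 years.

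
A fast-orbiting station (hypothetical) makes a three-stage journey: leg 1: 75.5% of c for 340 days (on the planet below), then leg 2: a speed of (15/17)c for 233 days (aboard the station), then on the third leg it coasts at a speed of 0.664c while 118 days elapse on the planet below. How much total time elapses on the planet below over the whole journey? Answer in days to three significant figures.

Δt = 953 days

Leg 1: 340 days is already measured on the planet below.
Leg 2: γ = 1/√(1 − (15/17)²) = 17/8 = 2.125; Δt_2 = 2.125 × 233 = 495.1 days.
Leg 3: 118 days is already measured on the planet below.
Total: 340.0 + 495.1 + 118.0 days.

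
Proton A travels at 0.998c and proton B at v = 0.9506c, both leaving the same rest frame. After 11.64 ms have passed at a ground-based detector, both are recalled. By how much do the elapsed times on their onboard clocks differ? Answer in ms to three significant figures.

|τ_A − τ_B| = 2.88 ms

A: γ = 1/√(1 − 0.998²) = 1/√0.003996 = 15.82; τ_A = 11.64/15.82 = 0.7358 ms.
B: γ = 1/√(1 − 0.9506²) = 1/√0.09636 = 3.221; τ_B = 11.64/3.221 = 3.613 ms.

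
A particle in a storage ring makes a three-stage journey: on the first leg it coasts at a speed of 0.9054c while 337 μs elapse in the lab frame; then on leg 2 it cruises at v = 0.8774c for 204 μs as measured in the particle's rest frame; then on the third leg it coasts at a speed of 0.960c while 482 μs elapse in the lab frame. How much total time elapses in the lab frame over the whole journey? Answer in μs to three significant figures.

Δt = 1240 μs

Leg 1: 337 μs is already measured in the lab frame.
Leg 2: γ = 1/√(1 − 0.8774²) = 1/√0.2302 = 2.084; Δt_2 = 2.084 × 204 = 425.2 μs.
Leg 3: 482 μs is already measured in the lab frame.
Total: 337.0 + 425.2 + 482.0 μs.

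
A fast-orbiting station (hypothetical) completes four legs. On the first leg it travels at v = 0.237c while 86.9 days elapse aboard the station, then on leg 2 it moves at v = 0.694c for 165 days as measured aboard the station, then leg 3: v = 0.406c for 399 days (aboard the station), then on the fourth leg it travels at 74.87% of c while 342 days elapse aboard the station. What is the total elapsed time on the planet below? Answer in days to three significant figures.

Δt = 1270 days

Leg 1: γ = 1/√(1 − 0.237²) = 1/√0.9438 = 1.029; Δt_1 = 1.029 × 86.9 = 89.45 days.
Leg 2: γ = 1/√(1 − 0.694²) = 1/√0.5184 = 1.389; Δt_2 = 1.389 × 165 = 229.2 days.
Leg 3: γ = 1/√(1 − 0.406²) = 1/√0.8352 = 1.094; Δt_3 = 1.094 × 399 = 436.6 days.
Leg 4: β = 0.7487; γ = 1/√(1 − 0.7487²) = 1/√0.4394 = 1.509; Δt_4 = 1.509 × 342 = 515.9 days.
Total: 89.45 + 229.2 + 436.6 + 515.9 days.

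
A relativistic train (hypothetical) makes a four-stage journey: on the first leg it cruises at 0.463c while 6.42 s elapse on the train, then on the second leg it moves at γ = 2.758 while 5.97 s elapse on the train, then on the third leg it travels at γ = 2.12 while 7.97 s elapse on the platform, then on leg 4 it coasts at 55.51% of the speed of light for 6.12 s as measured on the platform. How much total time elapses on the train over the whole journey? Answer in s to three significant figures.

τ = 21.2 s

Leg 1: 6.42 s is already measured on the train.
Leg 2: 5.97 s is already measured on the train.
Leg 3: γ = 2.12; τ_3 = 7.97/2.120 = 3.759 s.
Leg 4: β = 0.5551; γ = 1/√(1 − 0.5551²) = 1/√0.6919 = 1.202; τ_4 = 6.12/1.202 = 5.091 s.
Total: 6.420 + 5.970 + 3.759 + 5.091 s.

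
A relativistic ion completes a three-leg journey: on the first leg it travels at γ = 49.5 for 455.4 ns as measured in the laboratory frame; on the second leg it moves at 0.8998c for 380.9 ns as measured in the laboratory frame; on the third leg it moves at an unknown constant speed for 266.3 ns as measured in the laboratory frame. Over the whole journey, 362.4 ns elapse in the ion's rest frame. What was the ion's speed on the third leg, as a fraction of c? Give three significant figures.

β = 0.712

Leg 1: γ = 49.5; τ_1 = 455.4/49.50 = 9.200 ns.
Leg 2: γ = 1/√(1 − 0.8998²) = 1/√0.1904 = 2.292; τ_2 = 380.9/2.292 = 166.2 ns.
Leg 3: speed unknown; τ_3 = 266.3/γ_3.
Total proper time: 9.200 + 166.2 + τ_3 = 362.4, so τ_3 = 362.4 − 175.4 = 187.0 ns.
γ_3 = 266.3/187.0 = 1.424; β = √(1 − 1/γ²) = √0.5068.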